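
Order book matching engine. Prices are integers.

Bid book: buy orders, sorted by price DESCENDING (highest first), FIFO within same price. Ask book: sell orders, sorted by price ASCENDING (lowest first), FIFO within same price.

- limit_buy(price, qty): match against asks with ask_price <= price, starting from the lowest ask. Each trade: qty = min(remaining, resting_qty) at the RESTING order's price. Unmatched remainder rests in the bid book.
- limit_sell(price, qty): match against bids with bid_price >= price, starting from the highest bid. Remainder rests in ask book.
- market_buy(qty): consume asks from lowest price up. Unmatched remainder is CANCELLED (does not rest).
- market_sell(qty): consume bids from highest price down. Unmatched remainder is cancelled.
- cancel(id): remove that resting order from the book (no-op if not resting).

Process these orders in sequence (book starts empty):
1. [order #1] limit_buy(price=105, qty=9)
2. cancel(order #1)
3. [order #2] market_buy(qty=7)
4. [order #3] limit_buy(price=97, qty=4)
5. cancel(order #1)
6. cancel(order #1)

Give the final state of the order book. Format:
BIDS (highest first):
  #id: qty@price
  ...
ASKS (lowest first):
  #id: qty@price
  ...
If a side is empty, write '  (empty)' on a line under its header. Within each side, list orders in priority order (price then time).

After op 1 [order #1] limit_buy(price=105, qty=9): fills=none; bids=[#1:9@105] asks=[-]
After op 2 cancel(order #1): fills=none; bids=[-] asks=[-]
After op 3 [order #2] market_buy(qty=7): fills=none; bids=[-] asks=[-]
After op 4 [order #3] limit_buy(price=97, qty=4): fills=none; bids=[#3:4@97] asks=[-]
After op 5 cancel(order #1): fills=none; bids=[#3:4@97] asks=[-]
After op 6 cancel(order #1): fills=none; bids=[#3:4@97] asks=[-]

Answer: BIDS (highest first):
  #3: 4@97
ASKS (lowest first):
  (empty)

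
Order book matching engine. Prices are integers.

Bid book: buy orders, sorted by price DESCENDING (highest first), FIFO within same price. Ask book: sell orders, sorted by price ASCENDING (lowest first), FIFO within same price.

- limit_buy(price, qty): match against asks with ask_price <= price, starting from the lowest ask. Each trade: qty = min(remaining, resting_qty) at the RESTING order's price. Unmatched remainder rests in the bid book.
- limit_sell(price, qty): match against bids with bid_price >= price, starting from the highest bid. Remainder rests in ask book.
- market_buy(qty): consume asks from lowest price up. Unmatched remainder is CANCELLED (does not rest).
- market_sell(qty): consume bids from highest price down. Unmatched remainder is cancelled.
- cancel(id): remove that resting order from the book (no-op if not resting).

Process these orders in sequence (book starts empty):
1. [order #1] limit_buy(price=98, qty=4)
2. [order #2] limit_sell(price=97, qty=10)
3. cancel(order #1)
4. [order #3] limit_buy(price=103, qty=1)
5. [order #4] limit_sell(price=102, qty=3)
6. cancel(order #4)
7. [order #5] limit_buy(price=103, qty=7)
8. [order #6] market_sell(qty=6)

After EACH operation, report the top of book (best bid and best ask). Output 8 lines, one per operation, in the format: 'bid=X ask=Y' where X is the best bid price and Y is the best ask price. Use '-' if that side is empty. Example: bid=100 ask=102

After op 1 [order #1] limit_buy(price=98, qty=4): fills=none; bids=[#1:4@98] asks=[-]
After op 2 [order #2] limit_sell(price=97, qty=10): fills=#1x#2:4@98; bids=[-] asks=[#2:6@97]
After op 3 cancel(order #1): fills=none; bids=[-] asks=[#2:6@97]
After op 4 [order #3] limit_buy(price=103, qty=1): fills=#3x#2:1@97; bids=[-] asks=[#2:5@97]
After op 5 [order #4] limit_sell(price=102, qty=3): fills=none; bids=[-] asks=[#2:5@97 #4:3@102]
After op 6 cancel(order #4): fills=none; bids=[-] asks=[#2:5@97]
After op 7 [order #5] limit_buy(price=103, qty=7): fills=#5x#2:5@97; bids=[#5:2@103] asks=[-]
After op 8 [order #6] market_sell(qty=6): fills=#5x#6:2@103; bids=[-] asks=[-]

Answer: bid=98 ask=-
bid=- ask=97
bid=- ask=97
bid=- ask=97
bid=- ask=97
bid=- ask=97
bid=103 ask=-
bid=- ask=-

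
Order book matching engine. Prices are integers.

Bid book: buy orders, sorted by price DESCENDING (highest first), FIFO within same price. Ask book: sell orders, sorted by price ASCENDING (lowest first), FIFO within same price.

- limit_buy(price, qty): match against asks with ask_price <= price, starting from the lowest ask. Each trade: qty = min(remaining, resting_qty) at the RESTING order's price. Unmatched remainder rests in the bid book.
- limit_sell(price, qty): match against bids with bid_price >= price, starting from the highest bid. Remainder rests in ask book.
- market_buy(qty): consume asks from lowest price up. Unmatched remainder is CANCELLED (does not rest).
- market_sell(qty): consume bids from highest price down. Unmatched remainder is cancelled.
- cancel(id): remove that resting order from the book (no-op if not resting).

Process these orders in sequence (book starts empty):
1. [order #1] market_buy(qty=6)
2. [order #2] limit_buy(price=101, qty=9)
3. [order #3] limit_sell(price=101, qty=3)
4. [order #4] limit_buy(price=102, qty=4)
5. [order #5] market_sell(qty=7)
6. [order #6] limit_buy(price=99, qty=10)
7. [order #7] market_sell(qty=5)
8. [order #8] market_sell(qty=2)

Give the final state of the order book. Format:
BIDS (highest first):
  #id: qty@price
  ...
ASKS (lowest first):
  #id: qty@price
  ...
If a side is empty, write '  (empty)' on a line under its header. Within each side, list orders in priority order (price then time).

After op 1 [order #1] market_buy(qty=6): fills=none; bids=[-] asks=[-]
After op 2 [order #2] limit_buy(price=101, qty=9): fills=none; bids=[#2:9@101] asks=[-]
After op 3 [order #3] limit_sell(price=101, qty=3): fills=#2x#3:3@101; bids=[#2:6@101] asks=[-]
After op 4 [order #4] limit_buy(price=102, qty=4): fills=none; bids=[#4:4@102 #2:6@101] asks=[-]
After op 5 [order #5] market_sell(qty=7): fills=#4x#5:4@102 #2x#5:3@101; bids=[#2:3@101] asks=[-]
After op 6 [order #6] limit_buy(price=99, qty=10): fills=none; bids=[#2:3@101 #6:10@99] asks=[-]
After op 7 [order #7] market_sell(qty=5): fills=#2x#7:3@101 #6x#7:2@99; bids=[#6:8@99] asks=[-]
After op 8 [order #8] market_sell(qty=2): fills=#6x#8:2@99; bids=[#6:6@99] asks=[-]

Answer: BIDS (highest first):
  #6: 6@99
ASKS (lowest first):
  (empty)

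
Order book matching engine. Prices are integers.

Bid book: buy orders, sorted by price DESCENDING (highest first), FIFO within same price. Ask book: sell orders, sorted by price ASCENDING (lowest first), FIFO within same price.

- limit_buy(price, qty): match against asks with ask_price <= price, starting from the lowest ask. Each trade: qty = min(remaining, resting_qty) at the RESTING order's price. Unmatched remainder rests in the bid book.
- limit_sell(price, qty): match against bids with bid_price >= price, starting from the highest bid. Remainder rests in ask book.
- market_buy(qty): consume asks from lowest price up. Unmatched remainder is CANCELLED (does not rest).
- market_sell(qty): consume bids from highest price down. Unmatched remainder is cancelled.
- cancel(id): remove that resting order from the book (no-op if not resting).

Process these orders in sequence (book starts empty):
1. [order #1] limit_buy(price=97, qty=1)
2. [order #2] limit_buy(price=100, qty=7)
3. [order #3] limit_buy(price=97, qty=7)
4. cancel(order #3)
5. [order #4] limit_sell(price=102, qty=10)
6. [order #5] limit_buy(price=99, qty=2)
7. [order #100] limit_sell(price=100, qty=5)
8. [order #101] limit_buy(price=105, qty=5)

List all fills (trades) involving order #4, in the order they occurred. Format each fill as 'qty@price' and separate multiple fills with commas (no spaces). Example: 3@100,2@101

Answer: 5@102

Derivation:
After op 1 [order #1] limit_buy(price=97, qty=1): fills=none; bids=[#1:1@97] asks=[-]
After op 2 [order #2] limit_buy(price=100, qty=7): fills=none; bids=[#2:7@100 #1:1@97] asks=[-]
After op 3 [order #3] limit_buy(price=97, qty=7): fills=none; bids=[#2:7@100 #1:1@97 #3:7@97] asks=[-]
After op 4 cancel(order #3): fills=none; bids=[#2:7@100 #1:1@97] asks=[-]
After op 5 [order #4] limit_sell(price=102, qty=10): fills=none; bids=[#2:7@100 #1:1@97] asks=[#4:10@102]
After op 6 [order #5] limit_buy(price=99, qty=2): fills=none; bids=[#2:7@100 #5:2@99 #1:1@97] asks=[#4:10@102]
After op 7 [order #100] limit_sell(price=100, qty=5): fills=#2x#100:5@100; bids=[#2:2@100 #5:2@99 #1:1@97] asks=[#4:10@102]
After op 8 [order #101] limit_buy(price=105, qty=5): fills=#101x#4:5@102; bids=[#2:2@100 #5:2@99 #1:1@97] asks=[#4:5@102]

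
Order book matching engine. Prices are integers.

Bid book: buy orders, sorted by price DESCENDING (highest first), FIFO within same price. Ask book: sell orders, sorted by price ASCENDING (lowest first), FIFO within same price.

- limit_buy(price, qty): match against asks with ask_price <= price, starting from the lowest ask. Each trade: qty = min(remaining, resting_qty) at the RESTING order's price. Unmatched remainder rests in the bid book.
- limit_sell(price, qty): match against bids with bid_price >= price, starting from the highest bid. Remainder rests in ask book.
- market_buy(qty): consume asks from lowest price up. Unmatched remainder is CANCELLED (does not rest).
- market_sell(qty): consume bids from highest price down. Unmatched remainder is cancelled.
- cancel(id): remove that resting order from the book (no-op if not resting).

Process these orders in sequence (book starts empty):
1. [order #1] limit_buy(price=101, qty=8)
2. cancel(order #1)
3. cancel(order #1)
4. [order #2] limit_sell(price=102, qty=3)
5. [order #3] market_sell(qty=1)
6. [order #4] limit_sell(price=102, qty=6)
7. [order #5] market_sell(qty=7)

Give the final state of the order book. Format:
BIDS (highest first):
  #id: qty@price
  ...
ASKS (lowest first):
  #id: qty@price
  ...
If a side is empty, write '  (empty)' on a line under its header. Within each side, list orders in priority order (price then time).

After op 1 [order #1] limit_buy(price=101, qty=8): fills=none; bids=[#1:8@101] asks=[-]
After op 2 cancel(order #1): fills=none; bids=[-] asks=[-]
After op 3 cancel(order #1): fills=none; bids=[-] asks=[-]
After op 4 [order #2] limit_sell(price=102, qty=3): fills=none; bids=[-] asks=[#2:3@102]
After op 5 [order #3] market_sell(qty=1): fills=none; bids=[-] asks=[#2:3@102]
After op 6 [order #4] limit_sell(price=102, qty=6): fills=none; bids=[-] asks=[#2:3@102 #4:6@102]
After op 7 [order #5] market_sell(qty=7): fills=none; bids=[-] asks=[#2:3@102 #4:6@102]

Answer: BIDS (highest first):
  (empty)
ASKS (lowest first):
  #2: 3@102
  #4: 6@102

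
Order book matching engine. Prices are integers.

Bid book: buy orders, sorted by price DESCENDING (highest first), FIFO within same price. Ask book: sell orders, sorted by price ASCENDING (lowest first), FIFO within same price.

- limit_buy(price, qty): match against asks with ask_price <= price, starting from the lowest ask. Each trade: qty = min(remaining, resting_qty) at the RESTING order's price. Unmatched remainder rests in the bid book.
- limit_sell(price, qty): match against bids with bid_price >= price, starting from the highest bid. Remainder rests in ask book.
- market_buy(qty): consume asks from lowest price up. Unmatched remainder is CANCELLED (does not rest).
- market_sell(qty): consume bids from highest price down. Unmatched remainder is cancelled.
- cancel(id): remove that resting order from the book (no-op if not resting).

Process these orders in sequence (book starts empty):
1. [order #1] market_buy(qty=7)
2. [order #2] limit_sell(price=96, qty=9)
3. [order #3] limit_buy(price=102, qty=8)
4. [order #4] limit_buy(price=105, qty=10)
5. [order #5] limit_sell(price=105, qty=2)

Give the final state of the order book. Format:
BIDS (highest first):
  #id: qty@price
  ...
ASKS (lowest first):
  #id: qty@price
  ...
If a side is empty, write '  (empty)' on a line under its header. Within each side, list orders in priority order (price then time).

After op 1 [order #1] market_buy(qty=7): fills=none; bids=[-] asks=[-]
After op 2 [order #2] limit_sell(price=96, qty=9): fills=none; bids=[-] asks=[#2:9@96]
After op 3 [order #3] limit_buy(price=102, qty=8): fills=#3x#2:8@96; bids=[-] asks=[#2:1@96]
After op 4 [order #4] limit_buy(price=105, qty=10): fills=#4x#2:1@96; bids=[#4:9@105] asks=[-]
After op 5 [order #5] limit_sell(price=105, qty=2): fills=#4x#5:2@105; bids=[#4:7@105] asks=[-]

Answer: BIDS (highest first):
  #4: 7@105
ASKS (lowest first):
  (empty)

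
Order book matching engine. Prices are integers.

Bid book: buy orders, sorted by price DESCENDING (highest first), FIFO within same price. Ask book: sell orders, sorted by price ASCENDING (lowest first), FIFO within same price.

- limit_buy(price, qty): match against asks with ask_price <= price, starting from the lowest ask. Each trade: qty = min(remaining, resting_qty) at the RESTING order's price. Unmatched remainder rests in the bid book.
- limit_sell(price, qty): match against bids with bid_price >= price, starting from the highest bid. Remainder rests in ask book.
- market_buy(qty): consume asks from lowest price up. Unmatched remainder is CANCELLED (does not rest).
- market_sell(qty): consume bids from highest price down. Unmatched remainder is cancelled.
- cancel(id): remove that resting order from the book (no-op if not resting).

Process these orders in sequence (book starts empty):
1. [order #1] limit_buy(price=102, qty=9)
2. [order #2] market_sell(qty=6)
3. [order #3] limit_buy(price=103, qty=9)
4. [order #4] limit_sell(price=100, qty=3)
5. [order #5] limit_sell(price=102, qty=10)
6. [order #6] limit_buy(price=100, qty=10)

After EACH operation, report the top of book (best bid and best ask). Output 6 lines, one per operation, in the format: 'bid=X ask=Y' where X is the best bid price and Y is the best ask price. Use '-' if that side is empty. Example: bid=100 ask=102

After op 1 [order #1] limit_buy(price=102, qty=9): fills=none; bids=[#1:9@102] asks=[-]
After op 2 [order #2] market_sell(qty=6): fills=#1x#2:6@102; bids=[#1:3@102] asks=[-]
After op 3 [order #3] limit_buy(price=103, qty=9): fills=none; bids=[#3:9@103 #1:3@102] asks=[-]
After op 4 [order #4] limit_sell(price=100, qty=3): fills=#3x#4:3@103; bids=[#3:6@103 #1:3@102] asks=[-]
After op 5 [order #5] limit_sell(price=102, qty=10): fills=#3x#5:6@103 #1x#5:3@102; bids=[-] asks=[#5:1@102]
After op 6 [order #6] limit_buy(price=100, qty=10): fills=none; bids=[#6:10@100] asks=[#5:1@102]

Answer: bid=102 ask=-
bid=102 ask=-
bid=103 ask=-
bid=103 ask=-
bid=- ask=102
bid=100 ask=102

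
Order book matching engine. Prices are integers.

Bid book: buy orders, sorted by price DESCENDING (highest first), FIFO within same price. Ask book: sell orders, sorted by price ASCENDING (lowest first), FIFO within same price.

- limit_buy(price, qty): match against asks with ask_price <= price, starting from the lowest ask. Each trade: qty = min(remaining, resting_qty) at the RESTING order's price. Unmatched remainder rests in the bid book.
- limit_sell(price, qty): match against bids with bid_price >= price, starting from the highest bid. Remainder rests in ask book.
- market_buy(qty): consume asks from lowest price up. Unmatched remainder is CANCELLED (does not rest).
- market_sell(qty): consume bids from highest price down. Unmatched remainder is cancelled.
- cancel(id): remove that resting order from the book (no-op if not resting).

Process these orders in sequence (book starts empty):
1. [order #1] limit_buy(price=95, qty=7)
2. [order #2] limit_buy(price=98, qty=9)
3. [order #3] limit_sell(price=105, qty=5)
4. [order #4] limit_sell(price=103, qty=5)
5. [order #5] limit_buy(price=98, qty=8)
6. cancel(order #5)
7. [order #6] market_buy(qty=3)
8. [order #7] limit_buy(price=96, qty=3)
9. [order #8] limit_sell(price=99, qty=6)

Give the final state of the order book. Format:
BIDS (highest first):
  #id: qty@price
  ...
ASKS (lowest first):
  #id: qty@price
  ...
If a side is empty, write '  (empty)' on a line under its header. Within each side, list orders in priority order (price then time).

Answer: BIDS (highest first):
  #2: 9@98
  #7: 3@96
  #1: 7@95
ASKS (lowest first):
  #8: 6@99
  #4: 2@103
  #3: 5@105

Derivation:
After op 1 [order #1] limit_buy(price=95, qty=7): fills=none; bids=[#1:7@95] asks=[-]
After op 2 [order #2] limit_buy(price=98, qty=9): fills=none; bids=[#2:9@98 #1:7@95] asks=[-]
After op 3 [order #3] limit_sell(price=105, qty=5): fills=none; bids=[#2:9@98 #1:7@95] asks=[#3:5@105]
After op 4 [order #4] limit_sell(price=103, qty=5): fills=none; bids=[#2:9@98 #1:7@95] asks=[#4:5@103 #3:5@105]
After op 5 [order #5] limit_buy(price=98, qty=8): fills=none; bids=[#2:9@98 #5:8@98 #1:7@95] asks=[#4:5@103 #3:5@105]
After op 6 cancel(order #5): fills=none; bids=[#2:9@98 #1:7@95] asks=[#4:5@103 #3:5@105]
After op 7 [order #6] market_buy(qty=3): fills=#6x#4:3@103; bids=[#2:9@98 #1:7@95] asks=[#4:2@103 #3:5@105]
After op 8 [order #7] limit_buy(price=96, qty=3): fills=none; bids=[#2:9@98 #7:3@96 #1:7@95] asks=[#4:2@103 #3:5@105]
After op 9 [order #8] limit_sell(price=99, qty=6): fills=none; bids=[#2:9@98 #7:3@96 #1:7@95] asks=[#8:6@99 #4:2@103 #3:5@105]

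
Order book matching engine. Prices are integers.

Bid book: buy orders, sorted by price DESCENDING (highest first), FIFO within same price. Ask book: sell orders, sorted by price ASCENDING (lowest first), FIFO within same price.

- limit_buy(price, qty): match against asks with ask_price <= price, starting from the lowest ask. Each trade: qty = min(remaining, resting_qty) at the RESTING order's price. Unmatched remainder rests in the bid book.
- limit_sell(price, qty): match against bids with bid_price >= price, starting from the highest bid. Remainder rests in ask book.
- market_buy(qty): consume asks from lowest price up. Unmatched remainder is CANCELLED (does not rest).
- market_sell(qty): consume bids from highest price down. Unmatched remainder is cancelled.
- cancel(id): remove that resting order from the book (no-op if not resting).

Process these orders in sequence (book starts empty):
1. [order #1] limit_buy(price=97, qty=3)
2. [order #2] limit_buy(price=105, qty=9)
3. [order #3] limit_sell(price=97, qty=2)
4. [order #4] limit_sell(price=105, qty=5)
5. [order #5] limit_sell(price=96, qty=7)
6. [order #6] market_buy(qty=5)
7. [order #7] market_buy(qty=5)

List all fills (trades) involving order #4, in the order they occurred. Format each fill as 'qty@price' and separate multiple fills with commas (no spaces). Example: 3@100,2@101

After op 1 [order #1] limit_buy(price=97, qty=3): fills=none; bids=[#1:3@97] asks=[-]
After op 2 [order #2] limit_buy(price=105, qty=9): fills=none; bids=[#2:9@105 #1:3@97] asks=[-]
After op 3 [order #3] limit_sell(price=97, qty=2): fills=#2x#3:2@105; bids=[#2:7@105 #1:3@97] asks=[-]
After op 4 [order #4] limit_sell(price=105, qty=5): fills=#2x#4:5@105; bids=[#2:2@105 #1:3@97] asks=[-]
After op 5 [order #5] limit_sell(price=96, qty=7): fills=#2x#5:2@105 #1x#5:3@97; bids=[-] asks=[#5:2@96]
After op 6 [order #6] market_buy(qty=5): fills=#6x#5:2@96; bids=[-] asks=[-]
After op 7 [order #7] market_buy(qty=5): fills=none; bids=[-] asks=[-]

Answer: 5@105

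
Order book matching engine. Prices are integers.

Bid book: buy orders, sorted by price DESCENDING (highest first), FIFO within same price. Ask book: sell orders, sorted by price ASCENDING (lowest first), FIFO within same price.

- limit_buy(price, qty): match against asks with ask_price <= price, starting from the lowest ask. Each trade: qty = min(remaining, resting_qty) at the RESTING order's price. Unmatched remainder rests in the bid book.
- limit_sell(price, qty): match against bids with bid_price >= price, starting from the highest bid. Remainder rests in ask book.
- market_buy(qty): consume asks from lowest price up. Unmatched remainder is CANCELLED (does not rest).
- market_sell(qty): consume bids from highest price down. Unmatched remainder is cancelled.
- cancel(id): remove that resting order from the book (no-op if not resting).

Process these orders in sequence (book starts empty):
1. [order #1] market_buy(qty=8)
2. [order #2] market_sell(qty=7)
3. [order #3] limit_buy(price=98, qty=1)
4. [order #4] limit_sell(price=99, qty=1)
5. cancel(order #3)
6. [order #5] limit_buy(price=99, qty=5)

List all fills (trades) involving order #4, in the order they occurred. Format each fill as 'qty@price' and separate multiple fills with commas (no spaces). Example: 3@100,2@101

Answer: 1@99

Derivation:
After op 1 [order #1] market_buy(qty=8): fills=none; bids=[-] asks=[-]
After op 2 [order #2] market_sell(qty=7): fills=none; bids=[-] asks=[-]
After op 3 [order #3] limit_buy(price=98, qty=1): fills=none; bids=[#3:1@98] asks=[-]
After op 4 [order #4] limit_sell(price=99, qty=1): fills=none; bids=[#3:1@98] asks=[#4:1@99]
After op 5 cancel(order #3): fills=none; bids=[-] asks=[#4:1@99]
After op 6 [order #5] limit_buy(price=99, qty=5): fills=#5x#4:1@99; bids=[#5:4@99] asks=[-]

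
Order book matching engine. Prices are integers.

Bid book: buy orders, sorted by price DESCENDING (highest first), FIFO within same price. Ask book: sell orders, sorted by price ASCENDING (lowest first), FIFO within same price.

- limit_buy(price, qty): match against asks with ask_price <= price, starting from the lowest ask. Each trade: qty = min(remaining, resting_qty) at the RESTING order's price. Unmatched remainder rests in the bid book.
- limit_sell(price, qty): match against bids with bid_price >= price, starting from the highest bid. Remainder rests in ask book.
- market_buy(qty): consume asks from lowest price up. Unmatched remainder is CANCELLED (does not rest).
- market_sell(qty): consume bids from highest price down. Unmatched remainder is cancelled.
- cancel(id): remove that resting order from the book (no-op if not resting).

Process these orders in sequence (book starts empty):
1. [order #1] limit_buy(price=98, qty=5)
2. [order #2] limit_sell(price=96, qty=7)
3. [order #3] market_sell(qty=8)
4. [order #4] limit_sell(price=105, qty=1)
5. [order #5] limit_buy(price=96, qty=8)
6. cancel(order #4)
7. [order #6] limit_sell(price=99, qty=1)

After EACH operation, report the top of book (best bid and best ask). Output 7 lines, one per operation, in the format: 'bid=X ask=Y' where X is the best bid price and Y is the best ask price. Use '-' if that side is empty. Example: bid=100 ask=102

Answer: bid=98 ask=-
bid=- ask=96
bid=- ask=96
bid=- ask=96
bid=96 ask=105
bid=96 ask=-
bid=96 ask=99

Derivation:
After op 1 [order #1] limit_buy(price=98, qty=5): fills=none; bids=[#1:5@98] asks=[-]
After op 2 [order #2] limit_sell(price=96, qty=7): fills=#1x#2:5@98; bids=[-] asks=[#2:2@96]
After op 3 [order #3] market_sell(qty=8): fills=none; bids=[-] asks=[#2:2@96]
After op 4 [order #4] limit_sell(price=105, qty=1): fills=none; bids=[-] asks=[#2:2@96 #4:1@105]
After op 5 [order #5] limit_buy(price=96, qty=8): fills=#5x#2:2@96; bids=[#5:6@96] asks=[#4:1@105]
After op 6 cancel(order #4): fills=none; bids=[#5:6@96] asks=[-]
After op 7 [order #6] limit_sell(price=99, qty=1): fills=none; bids=[#5:6@96] asks=[#6:1@99]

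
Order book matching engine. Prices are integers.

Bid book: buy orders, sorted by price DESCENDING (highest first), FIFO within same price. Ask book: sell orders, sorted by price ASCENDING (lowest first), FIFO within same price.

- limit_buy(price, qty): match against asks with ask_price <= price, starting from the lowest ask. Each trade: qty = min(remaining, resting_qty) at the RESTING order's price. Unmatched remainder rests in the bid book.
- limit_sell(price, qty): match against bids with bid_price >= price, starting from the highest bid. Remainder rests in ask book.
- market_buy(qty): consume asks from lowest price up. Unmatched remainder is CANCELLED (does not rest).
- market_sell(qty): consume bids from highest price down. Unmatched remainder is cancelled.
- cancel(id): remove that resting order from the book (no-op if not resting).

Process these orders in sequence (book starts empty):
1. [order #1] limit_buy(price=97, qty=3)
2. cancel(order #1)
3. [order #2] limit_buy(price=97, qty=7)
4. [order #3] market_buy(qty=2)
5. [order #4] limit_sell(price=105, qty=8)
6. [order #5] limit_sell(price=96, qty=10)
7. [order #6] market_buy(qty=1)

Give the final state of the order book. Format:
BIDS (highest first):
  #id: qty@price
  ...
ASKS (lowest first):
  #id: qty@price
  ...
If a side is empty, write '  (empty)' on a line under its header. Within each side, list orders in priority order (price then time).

After op 1 [order #1] limit_buy(price=97, qty=3): fills=none; bids=[#1:3@97] asks=[-]
After op 2 cancel(order #1): fills=none; bids=[-] asks=[-]
After op 3 [order #2] limit_buy(price=97, qty=7): fills=none; bids=[#2:7@97] asks=[-]
After op 4 [order #3] market_buy(qty=2): fills=none; bids=[#2:7@97] asks=[-]
After op 5 [order #4] limit_sell(price=105, qty=8): fills=none; bids=[#2:7@97] asks=[#4:8@105]
After op 6 [order #5] limit_sell(price=96, qty=10): fills=#2x#5:7@97; bids=[-] asks=[#5:3@96 #4:8@105]
After op 7 [order #6] market_buy(qty=1): fills=#6x#5:1@96; bids=[-] asks=[#5:2@96 #4:8@105]

Answer: BIDS (highest first):
  (empty)
ASKS (lowest first):
  #5: 2@96
  #4: 8@105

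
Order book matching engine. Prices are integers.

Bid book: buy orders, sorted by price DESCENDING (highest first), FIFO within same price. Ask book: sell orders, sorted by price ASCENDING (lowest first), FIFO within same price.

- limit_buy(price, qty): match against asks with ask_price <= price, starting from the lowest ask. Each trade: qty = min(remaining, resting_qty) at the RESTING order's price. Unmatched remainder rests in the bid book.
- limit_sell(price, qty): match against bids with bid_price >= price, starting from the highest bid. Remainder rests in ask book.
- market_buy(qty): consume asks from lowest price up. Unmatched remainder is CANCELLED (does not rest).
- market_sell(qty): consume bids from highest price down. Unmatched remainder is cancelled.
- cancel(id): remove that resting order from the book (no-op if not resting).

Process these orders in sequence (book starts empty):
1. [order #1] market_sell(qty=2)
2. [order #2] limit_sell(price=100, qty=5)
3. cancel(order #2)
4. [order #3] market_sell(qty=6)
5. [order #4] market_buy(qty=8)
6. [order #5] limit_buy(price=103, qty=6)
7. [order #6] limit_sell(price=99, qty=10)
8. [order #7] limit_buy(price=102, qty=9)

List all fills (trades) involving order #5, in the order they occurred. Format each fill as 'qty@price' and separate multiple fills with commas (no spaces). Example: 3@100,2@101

After op 1 [order #1] market_sell(qty=2): fills=none; bids=[-] asks=[-]
After op 2 [order #2] limit_sell(price=100, qty=5): fills=none; bids=[-] asks=[#2:5@100]
After op 3 cancel(order #2): fills=none; bids=[-] asks=[-]
After op 4 [order #3] market_sell(qty=6): fills=none; bids=[-] asks=[-]
After op 5 [order #4] market_buy(qty=8): fills=none; bids=[-] asks=[-]
After op 6 [order #5] limit_buy(price=103, qty=6): fills=none; bids=[#5:6@103] asks=[-]
After op 7 [order #6] limit_sell(price=99, qty=10): fills=#5x#6:6@103; bids=[-] asks=[#6:4@99]
After op 8 [order #7] limit_buy(price=102, qty=9): fills=#7x#6:4@99; bids=[#7:5@102] asks=[-]

Answer: 6@103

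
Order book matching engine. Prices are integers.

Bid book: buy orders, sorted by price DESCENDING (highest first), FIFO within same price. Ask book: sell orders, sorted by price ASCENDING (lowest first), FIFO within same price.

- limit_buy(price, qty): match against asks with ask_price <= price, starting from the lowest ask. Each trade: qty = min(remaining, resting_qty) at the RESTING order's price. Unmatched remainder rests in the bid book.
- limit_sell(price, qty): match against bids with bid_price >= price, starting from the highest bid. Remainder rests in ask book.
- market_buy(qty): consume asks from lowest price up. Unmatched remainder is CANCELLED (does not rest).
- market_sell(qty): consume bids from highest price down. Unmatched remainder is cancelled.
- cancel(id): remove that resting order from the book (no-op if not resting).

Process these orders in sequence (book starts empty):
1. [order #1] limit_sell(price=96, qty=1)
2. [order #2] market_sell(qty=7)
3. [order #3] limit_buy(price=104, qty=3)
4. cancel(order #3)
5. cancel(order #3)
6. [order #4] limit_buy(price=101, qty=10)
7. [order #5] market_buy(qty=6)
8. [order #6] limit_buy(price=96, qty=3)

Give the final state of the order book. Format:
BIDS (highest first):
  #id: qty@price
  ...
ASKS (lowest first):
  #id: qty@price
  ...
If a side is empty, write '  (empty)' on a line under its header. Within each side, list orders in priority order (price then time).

Answer: BIDS (highest first):
  #4: 10@101
  #6: 3@96
ASKS (lowest first):
  (empty)

Derivation:
After op 1 [order #1] limit_sell(price=96, qty=1): fills=none; bids=[-] asks=[#1:1@96]
After op 2 [order #2] market_sell(qty=7): fills=none; bids=[-] asks=[#1:1@96]
After op 3 [order #3] limit_buy(price=104, qty=3): fills=#3x#1:1@96; bids=[#3:2@104] asks=[-]
After op 4 cancel(order #3): fills=none; bids=[-] asks=[-]
After op 5 cancel(order #3): fills=none; bids=[-] asks=[-]
After op 6 [order #4] limit_buy(price=101, qty=10): fills=none; bids=[#4:10@101] asks=[-]
After op 7 [order #5] market_buy(qty=6): fills=none; bids=[#4:10@101] asks=[-]
After op 8 [order #6] limit_buy(price=96, qty=3): fills=none; bids=[#4:10@101 #6:3@96] asks=[-]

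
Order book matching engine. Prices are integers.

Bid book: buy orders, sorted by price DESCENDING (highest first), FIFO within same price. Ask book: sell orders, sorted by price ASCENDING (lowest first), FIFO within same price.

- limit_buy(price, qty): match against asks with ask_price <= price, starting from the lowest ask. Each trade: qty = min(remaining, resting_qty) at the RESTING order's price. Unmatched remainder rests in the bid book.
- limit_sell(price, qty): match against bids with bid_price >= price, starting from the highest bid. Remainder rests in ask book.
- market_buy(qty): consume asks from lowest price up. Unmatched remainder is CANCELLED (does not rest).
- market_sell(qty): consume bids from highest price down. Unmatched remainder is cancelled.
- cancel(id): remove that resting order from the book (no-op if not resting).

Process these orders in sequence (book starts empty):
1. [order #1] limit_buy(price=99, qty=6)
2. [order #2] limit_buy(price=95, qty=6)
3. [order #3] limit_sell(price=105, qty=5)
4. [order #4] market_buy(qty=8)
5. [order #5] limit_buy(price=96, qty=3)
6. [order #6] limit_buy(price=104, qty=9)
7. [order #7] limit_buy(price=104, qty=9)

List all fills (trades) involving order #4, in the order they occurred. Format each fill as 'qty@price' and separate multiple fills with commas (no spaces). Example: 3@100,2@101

Answer: 5@105

Derivation:
After op 1 [order #1] limit_buy(price=99, qty=6): fills=none; bids=[#1:6@99] asks=[-]
After op 2 [order #2] limit_buy(price=95, qty=6): fills=none; bids=[#1:6@99 #2:6@95] asks=[-]
After op 3 [order #3] limit_sell(price=105, qty=5): fills=none; bids=[#1:6@99 #2:6@95] asks=[#3:5@105]
After op 4 [order #4] market_buy(qty=8): fills=#4x#3:5@105; bids=[#1:6@99 #2:6@95] asks=[-]
After op 5 [order #5] limit_buy(price=96, qty=3): fills=none; bids=[#1:6@99 #5:3@96 #2:6@95] asks=[-]
After op 6 [order #6] limit_buy(price=104, qty=9): fills=none; bids=[#6:9@104 #1:6@99 #5:3@96 #2:6@95] asks=[-]
After op 7 [order #7] limit_buy(price=104, qty=9): fills=none; bids=[#6:9@104 #7:9@104 #1:6@99 #5:3@96 #2:6@95] asks=[-]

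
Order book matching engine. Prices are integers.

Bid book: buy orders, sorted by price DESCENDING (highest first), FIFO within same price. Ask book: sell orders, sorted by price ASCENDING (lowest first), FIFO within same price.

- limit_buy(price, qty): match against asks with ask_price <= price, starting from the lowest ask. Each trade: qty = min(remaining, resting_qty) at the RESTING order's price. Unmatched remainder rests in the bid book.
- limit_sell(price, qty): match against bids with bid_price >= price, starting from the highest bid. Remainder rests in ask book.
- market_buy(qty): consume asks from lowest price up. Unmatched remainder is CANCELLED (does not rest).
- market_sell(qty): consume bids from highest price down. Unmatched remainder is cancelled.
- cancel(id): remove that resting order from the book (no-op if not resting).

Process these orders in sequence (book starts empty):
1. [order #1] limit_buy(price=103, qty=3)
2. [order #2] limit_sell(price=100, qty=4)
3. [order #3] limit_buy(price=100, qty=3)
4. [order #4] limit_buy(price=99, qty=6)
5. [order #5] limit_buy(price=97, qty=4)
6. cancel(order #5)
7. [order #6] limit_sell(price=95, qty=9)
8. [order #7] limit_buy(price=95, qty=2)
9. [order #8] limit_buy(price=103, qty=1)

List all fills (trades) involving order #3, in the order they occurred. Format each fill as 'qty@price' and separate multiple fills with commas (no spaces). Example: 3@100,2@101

Answer: 1@100,2@100

Derivation:
After op 1 [order #1] limit_buy(price=103, qty=3): fills=none; bids=[#1:3@103] asks=[-]
After op 2 [order #2] limit_sell(price=100, qty=4): fills=#1x#2:3@103; bids=[-] asks=[#2:1@100]
After op 3 [order #3] limit_buy(price=100, qty=3): fills=#3x#2:1@100; bids=[#3:2@100] asks=[-]
After op 4 [order #4] limit_buy(price=99, qty=6): fills=none; bids=[#3:2@100 #4:6@99] asks=[-]
After op 5 [order #5] limit_buy(price=97, qty=4): fills=none; bids=[#3:2@100 #4:6@99 #5:4@97] asks=[-]
After op 6 cancel(order #5): fills=none; bids=[#3:2@100 #4:6@99] asks=[-]
After op 7 [order #6] limit_sell(price=95, qty=9): fills=#3x#6:2@100 #4x#6:6@99; bids=[-] asks=[#6:1@95]
After op 8 [order #7] limit_buy(price=95, qty=2): fills=#7x#6:1@95; bids=[#7:1@95] asks=[-]
After op 9 [order #8] limit_buy(price=103, qty=1): fills=none; bids=[#8:1@103 #7:1@95] asks=[-]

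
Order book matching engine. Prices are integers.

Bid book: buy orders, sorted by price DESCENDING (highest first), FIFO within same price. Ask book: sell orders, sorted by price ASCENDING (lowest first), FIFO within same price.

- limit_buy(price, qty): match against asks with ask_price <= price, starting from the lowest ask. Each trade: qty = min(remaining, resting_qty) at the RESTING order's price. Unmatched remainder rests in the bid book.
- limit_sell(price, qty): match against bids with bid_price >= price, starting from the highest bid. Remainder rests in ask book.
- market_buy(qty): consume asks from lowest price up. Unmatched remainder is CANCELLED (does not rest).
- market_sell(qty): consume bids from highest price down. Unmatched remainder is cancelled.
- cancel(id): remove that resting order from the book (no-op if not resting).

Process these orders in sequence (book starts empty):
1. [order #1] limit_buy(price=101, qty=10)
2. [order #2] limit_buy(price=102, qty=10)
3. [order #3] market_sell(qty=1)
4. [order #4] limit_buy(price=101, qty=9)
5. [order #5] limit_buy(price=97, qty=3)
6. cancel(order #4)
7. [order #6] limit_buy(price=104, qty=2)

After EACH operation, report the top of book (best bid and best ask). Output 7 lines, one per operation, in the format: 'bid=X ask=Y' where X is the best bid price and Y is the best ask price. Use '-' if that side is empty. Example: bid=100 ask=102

After op 1 [order #1] limit_buy(price=101, qty=10): fills=none; bids=[#1:10@101] asks=[-]
After op 2 [order #2] limit_buy(price=102, qty=10): fills=none; bids=[#2:10@102 #1:10@101] asks=[-]
After op 3 [order #3] market_sell(qty=1): fills=#2x#3:1@102; bids=[#2:9@102 #1:10@101] asks=[-]
After op 4 [order #4] limit_buy(price=101, qty=9): fills=none; bids=[#2:9@102 #1:10@101 #4:9@101] asks=[-]
After op 5 [order #5] limit_buy(price=97, qty=3): fills=none; bids=[#2:9@102 #1:10@101 #4:9@101 #5:3@97] asks=[-]
After op 6 cancel(order #4): fills=none; bids=[#2:9@102 #1:10@101 #5:3@97] asks=[-]
After op 7 [order #6] limit_buy(price=104, qty=2): fills=none; bids=[#6:2@104 #2:9@102 #1:10@101 #5:3@97] asks=[-]

Answer: bid=101 ask=-
bid=102 ask=-
bid=102 ask=-
bid=102 ask=-
bid=102 ask=-
bid=102 ask=-
bid=104 ask=-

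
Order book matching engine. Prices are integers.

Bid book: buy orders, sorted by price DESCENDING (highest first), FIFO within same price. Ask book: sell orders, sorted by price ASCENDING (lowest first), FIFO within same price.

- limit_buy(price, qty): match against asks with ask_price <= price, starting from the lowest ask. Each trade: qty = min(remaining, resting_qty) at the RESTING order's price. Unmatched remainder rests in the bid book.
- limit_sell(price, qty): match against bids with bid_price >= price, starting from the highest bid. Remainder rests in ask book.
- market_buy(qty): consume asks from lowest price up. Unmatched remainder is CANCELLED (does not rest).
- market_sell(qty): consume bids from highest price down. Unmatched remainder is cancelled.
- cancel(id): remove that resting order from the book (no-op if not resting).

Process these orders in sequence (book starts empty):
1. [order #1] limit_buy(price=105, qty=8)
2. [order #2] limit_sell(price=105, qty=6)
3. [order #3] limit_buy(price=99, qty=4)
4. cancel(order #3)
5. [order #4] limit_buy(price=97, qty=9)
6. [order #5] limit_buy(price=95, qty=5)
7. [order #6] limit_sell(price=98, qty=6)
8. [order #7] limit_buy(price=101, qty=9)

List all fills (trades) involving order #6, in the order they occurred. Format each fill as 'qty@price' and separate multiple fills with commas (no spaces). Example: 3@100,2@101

After op 1 [order #1] limit_buy(price=105, qty=8): fills=none; bids=[#1:8@105] asks=[-]
After op 2 [order #2] limit_sell(price=105, qty=6): fills=#1x#2:6@105; bids=[#1:2@105] asks=[-]
After op 3 [order #3] limit_buy(price=99, qty=4): fills=none; bids=[#1:2@105 #3:4@99] asks=[-]
After op 4 cancel(order #3): fills=none; bids=[#1:2@105] asks=[-]
After op 5 [order #4] limit_buy(price=97, qty=9): fills=none; bids=[#1:2@105 #4:9@97] asks=[-]
After op 6 [order #5] limit_buy(price=95, qty=5): fills=none; bids=[#1:2@105 #4:9@97 #5:5@95] asks=[-]
After op 7 [order #6] limit_sell(price=98, qty=6): fills=#1x#6:2@105; bids=[#4:9@97 #5:5@95] asks=[#6:4@98]
After op 8 [order #7] limit_buy(price=101, qty=9): fills=#7x#6:4@98; bids=[#7:5@101 #4:9@97 #5:5@95] asks=[-]

Answer: 2@105,4@98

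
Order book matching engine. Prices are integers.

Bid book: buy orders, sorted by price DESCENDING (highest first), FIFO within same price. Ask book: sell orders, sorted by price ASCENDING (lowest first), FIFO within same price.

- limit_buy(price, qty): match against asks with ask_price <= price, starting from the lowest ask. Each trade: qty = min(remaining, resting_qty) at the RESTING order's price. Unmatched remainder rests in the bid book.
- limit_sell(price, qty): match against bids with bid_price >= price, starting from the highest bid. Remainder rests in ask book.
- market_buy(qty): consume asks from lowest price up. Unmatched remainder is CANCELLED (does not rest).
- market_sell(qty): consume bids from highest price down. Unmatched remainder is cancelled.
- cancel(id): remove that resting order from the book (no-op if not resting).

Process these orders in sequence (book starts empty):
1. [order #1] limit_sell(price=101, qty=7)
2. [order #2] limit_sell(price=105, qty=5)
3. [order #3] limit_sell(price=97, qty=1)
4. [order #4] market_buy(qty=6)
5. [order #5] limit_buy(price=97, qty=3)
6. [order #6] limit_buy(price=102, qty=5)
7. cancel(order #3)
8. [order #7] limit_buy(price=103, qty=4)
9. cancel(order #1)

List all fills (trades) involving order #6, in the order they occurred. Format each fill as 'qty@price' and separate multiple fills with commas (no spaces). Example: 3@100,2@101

After op 1 [order #1] limit_sell(price=101, qty=7): fills=none; bids=[-] asks=[#1:7@101]
After op 2 [order #2] limit_sell(price=105, qty=5): fills=none; bids=[-] asks=[#1:7@101 #2:5@105]
After op 3 [order #3] limit_sell(price=97, qty=1): fills=none; bids=[-] asks=[#3:1@97 #1:7@101 #2:5@105]
After op 4 [order #4] market_buy(qty=6): fills=#4x#3:1@97 #4x#1:5@101; bids=[-] asks=[#1:2@101 #2:5@105]
After op 5 [order #5] limit_buy(price=97, qty=3): fills=none; bids=[#5:3@97] asks=[#1:2@101 #2:5@105]
After op 6 [order #6] limit_buy(price=102, qty=5): fills=#6x#1:2@101; bids=[#6:3@102 #5:3@97] asks=[#2:5@105]
After op 7 cancel(order #3): fills=none; bids=[#6:3@102 #5:3@97] asks=[#2:5@105]
After op 8 [order #7] limit_buy(price=103, qty=4): fills=none; bids=[#7:4@103 #6:3@102 #5:3@97] asks=[#2:5@105]
After op 9 cancel(order #1): fills=none; bids=[#7:4@103 #6:3@102 #5:3@97] asks=[#2:5@105]

Answer: 2@101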